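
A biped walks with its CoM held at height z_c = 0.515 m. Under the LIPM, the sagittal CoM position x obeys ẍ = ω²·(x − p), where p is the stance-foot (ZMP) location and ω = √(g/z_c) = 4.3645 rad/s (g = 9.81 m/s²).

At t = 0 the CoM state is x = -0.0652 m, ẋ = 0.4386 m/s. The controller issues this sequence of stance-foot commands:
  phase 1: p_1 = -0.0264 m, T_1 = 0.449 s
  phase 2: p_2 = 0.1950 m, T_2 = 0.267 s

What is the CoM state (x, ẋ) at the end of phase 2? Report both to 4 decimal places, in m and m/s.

phase 1: p=-0.0264, T=0.449, ωT=1.959660, cosh=3.618912, sinh=3.478006; start (x,ẋ)=(-0.065200, 0.438600) → end (x,ẋ)=(0.182700, 0.998280)
phase 2: p=0.1950, T=0.267, ωT=1.165321, cosh=1.759388, sinh=1.447566; start (x,ẋ)=(0.182700, 0.998280) → end (x,ẋ)=(0.504457, 1.678653)

x = 0.5045, ẋ = 1.6787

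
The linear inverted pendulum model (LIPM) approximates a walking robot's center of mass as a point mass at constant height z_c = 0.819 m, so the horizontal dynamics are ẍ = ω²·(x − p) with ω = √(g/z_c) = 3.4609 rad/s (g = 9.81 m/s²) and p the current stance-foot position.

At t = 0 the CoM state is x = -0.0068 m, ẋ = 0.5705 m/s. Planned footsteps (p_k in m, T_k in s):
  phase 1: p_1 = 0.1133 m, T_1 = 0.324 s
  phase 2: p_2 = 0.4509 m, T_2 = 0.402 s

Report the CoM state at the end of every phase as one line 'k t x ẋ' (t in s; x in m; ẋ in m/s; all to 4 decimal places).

phase 1: p=0.1133, T=0.324, ωT=1.121332, cosh=1.697392, sinh=1.371546; start (x,ẋ)=(-0.006800, 0.570500) → end (x,ẋ)=(0.135531, 0.398273)
phase 2: p=0.4509, T=0.402, ωT=1.391282, cosh=2.134378, sinh=1.885622; start (x,ẋ)=(0.135531, 0.398273) → end (x,ẋ)=(-0.005223, -1.208016)

1 0.3240 0.1355 0.3983
2 0.7260 -0.0052 -1.2080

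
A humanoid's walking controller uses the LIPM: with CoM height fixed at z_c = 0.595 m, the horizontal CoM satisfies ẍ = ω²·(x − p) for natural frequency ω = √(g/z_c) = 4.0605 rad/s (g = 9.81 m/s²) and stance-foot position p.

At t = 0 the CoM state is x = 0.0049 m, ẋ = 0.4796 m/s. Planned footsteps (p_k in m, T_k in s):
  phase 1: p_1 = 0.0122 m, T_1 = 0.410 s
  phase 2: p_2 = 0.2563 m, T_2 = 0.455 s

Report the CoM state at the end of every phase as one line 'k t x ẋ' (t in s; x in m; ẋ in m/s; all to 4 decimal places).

1 0.4100 0.2931 1.2371
2 0.8650 1.3185 4.4844

phase 1: p=0.0122, T=0.410, ωT=1.664805, cosh=2.736935, sinh=2.547708; start (x,ẋ)=(0.004900, 0.479600) → end (x,ẋ)=(0.293139, 1.237116)
phase 2: p=0.2563, T=0.455, ωT=1.847528, cosh=3.250870, sinh=3.093244; start (x,ẋ)=(0.293139, 1.237116) → end (x,ẋ)=(1.318480, 4.484407)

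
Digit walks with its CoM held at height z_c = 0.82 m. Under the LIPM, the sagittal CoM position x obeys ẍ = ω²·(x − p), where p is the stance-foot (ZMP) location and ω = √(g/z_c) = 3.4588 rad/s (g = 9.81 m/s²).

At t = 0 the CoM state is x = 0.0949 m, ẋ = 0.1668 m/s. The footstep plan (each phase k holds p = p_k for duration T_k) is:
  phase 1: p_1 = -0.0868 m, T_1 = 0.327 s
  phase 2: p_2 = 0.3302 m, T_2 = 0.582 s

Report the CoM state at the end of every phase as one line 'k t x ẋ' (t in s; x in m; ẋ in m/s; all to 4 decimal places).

phase 1: p=-0.0868, T=0.327, ωT=1.131028, cosh=1.710770, sinh=1.388069; start (x,ẋ)=(0.094900, 0.166800) → end (x,ẋ)=(0.290986, 1.157708)
phase 2: p=0.3302, T=0.582, ωT=2.013022, cosh=3.809744, sinh=3.676159; start (x,ẋ)=(0.290986, 1.157708) → end (x,ẋ)=(1.411267, 3.911964)

1 0.3270 0.2910 1.1577
2 0.9090 1.4113 3.9120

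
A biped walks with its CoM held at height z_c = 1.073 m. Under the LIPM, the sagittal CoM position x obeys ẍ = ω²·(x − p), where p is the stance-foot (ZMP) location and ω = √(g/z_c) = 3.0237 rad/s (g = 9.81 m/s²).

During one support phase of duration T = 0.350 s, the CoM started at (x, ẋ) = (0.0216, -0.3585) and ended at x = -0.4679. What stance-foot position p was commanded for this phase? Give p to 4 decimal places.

p = 0.5739

ωT = 3.0237·0.350 = 1.058295; cosh(ωT) = 1.614250, sinh(ωT) = 1.267203
x(T) = p + (x₀−p)·cosh(ωT) + (ẋ₀/ω)·sinh(ωT) ⇒ p·(1 − cosh) = x(T) − x₀·cosh − (ẋ₀/ω)·sinh
numerator   = -0.4679 − (0.0216)·1.614250 − (-0.3585/3.0237)·1.267203 = -0.352524
denominator = 1 − 1.614250 = -0.614250
p = -0.352524 / -0.614250 = 0.5739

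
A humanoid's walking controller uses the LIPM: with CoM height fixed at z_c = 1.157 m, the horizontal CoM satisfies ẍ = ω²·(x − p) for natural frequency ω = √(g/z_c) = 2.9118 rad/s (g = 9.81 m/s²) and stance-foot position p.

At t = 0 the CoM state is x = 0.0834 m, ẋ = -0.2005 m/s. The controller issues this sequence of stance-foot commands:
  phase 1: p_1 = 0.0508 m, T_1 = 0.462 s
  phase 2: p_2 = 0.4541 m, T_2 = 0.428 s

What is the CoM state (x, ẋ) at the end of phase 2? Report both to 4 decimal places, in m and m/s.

phase 1: p=0.0508, T=0.462, ωT=1.345252, cosh=2.049813, sinh=1.789339; start (x,ẋ)=(0.083400, -0.200500) → end (x,ẋ)=(-0.005586, -0.241135)
phase 2: p=0.4541, T=0.428, ωT=1.246250, cosh=1.882431, sinh=1.594849; start (x,ẋ)=(-0.005586, -0.241135) → end (x,ẋ)=(-0.543301, -2.588648)

x = -0.5433, ẋ = -2.5886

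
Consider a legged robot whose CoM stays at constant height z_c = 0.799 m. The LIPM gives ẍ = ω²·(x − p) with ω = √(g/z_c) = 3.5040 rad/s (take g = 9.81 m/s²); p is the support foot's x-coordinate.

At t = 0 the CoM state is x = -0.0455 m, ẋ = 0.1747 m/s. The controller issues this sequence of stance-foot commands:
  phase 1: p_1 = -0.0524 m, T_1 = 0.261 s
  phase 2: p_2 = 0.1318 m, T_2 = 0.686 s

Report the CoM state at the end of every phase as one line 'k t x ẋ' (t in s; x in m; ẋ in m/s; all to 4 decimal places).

phase 1: p=-0.0524, T=0.261, ωT=0.914544, cosh=1.448168, sinh=1.047469; start (x,ẋ)=(-0.045500, 0.174700) → end (x,ẋ)=(0.009816, 0.278320)
phase 2: p=0.1318, T=0.686, ωT=2.403744, cosh=5.577452, sinh=5.487073; start (x,ẋ)=(0.009816, 0.278320) → end (x,ẋ)=(-0.112724, -0.793026)

1 0.2610 0.0098 0.2783
2 0.9470 -0.1127 -0.7930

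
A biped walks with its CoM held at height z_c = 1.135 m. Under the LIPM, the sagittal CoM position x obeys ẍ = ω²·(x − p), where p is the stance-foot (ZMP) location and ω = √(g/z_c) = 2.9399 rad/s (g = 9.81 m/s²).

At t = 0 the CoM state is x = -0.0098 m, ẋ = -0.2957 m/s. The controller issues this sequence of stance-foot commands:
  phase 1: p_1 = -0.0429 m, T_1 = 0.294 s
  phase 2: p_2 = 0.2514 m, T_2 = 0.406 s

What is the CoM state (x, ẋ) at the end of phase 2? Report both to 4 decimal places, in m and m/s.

phase 1: p=-0.0429, T=0.294, ωT=0.864331, cosh=1.397375, sinh=0.976042; start (x,ẋ)=(-0.009800, -0.295700) → end (x,ẋ)=(-0.094819, -0.318225)
phase 2: p=0.2514, T=0.406, ωT=1.193599, cosh=1.801031, sinh=1.497903; start (x,ẋ)=(-0.094819, -0.318225) → end (x,ẋ)=(-0.534289, -2.097771)

x = -0.5343, ẋ = -2.0978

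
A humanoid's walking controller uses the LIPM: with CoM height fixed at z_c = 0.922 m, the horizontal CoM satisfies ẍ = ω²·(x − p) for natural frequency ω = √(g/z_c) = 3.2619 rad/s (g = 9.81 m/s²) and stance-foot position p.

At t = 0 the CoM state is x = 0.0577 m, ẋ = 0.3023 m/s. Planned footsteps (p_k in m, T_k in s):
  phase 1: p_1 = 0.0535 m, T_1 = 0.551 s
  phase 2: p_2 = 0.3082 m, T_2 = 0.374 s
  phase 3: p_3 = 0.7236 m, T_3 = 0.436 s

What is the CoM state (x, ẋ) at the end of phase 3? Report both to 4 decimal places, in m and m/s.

x = 2.1184, ẋ = 4.9391

phase 1: p=0.0535, T=0.551, ωT=1.797307, cosh=3.099561, sinh=2.933816; start (x,ẋ)=(0.057700, 0.302300) → end (x,ẋ)=(0.338413, 0.977190)
phase 2: p=0.3082, T=0.374, ωT=1.219951, cosh=1.841133, sinh=1.545888; start (x,ẋ)=(0.338413, 0.977190) → end (x,ẋ)=(0.826938, 1.951485)
phase 3: p=0.7236, T=0.436, ωT=1.422188, cosh=2.193685, sinh=1.952499; start (x,ẋ)=(0.826938, 1.951485) → end (x,ẋ)=(2.118406, 4.939089)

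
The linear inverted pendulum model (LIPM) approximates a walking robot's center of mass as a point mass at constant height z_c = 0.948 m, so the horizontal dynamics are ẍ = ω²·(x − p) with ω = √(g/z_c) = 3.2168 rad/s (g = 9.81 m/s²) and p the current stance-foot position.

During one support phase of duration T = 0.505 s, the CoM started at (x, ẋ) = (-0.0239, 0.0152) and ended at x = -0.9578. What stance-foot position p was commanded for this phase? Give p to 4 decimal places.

ωT = 3.2168·0.505 = 1.624484; cosh(ωT) = 2.636406, sinh(ωT) = 2.439393
x(T) = p + (x₀−p)·cosh(ωT) + (ẋ₀/ω)·sinh(ωT) ⇒ p·(1 − cosh) = x(T) − x₀·cosh − (ẋ₀/ω)·sinh
numerator   = -0.9578 − (-0.0239)·2.636406 − (0.0152/3.2168)·2.439393 = -0.906316
denominator = 1 − 2.636406 = -1.636406
p = -0.906316 / -1.636406 = 0.5538

p = 0.5538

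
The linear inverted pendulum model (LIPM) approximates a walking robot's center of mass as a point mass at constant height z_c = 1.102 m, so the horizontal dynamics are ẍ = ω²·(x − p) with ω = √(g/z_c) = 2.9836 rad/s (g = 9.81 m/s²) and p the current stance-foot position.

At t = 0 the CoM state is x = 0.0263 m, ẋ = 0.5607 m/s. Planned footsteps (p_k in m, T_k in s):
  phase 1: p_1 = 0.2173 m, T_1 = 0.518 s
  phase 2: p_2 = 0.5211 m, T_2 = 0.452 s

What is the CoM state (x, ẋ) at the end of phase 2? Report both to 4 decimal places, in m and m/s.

phase 1: p=0.2173, T=0.518, ωT=1.545505, cosh=2.451771, sinh=2.238567; start (x,ẋ)=(0.026300, 0.560700) → end (x,ẋ)=(0.169700, 0.099021)
phase 2: p=0.5211, T=0.452, ωT=1.348587, cosh=2.055793, sinh=1.796186; start (x,ẋ)=(0.169700, 0.099021) → end (x,ẋ)=(-0.141694, -1.679623)

x = -0.1417, ẋ = -1.6796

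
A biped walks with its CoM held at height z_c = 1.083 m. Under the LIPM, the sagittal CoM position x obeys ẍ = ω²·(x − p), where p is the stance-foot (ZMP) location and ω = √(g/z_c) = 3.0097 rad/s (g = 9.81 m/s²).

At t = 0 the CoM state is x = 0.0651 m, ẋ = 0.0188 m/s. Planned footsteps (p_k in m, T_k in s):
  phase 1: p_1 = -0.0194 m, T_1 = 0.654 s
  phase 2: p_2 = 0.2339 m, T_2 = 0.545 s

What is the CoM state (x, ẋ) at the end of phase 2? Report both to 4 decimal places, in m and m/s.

phase 1: p=-0.0194, T=0.654, ωT=1.968344, cosh=3.649249, sinh=3.509561; start (x,ẋ)=(0.065100, 0.018800) → end (x,ẋ)=(0.310884, 0.961156)
phase 2: p=0.2339, T=0.545, ωT=1.640287, cosh=2.675286, sinh=2.481361; start (x,ẋ)=(0.310884, 0.961156) → end (x,ẋ)=(1.232284, 3.146295)

x = 1.2323, ẋ = 3.1463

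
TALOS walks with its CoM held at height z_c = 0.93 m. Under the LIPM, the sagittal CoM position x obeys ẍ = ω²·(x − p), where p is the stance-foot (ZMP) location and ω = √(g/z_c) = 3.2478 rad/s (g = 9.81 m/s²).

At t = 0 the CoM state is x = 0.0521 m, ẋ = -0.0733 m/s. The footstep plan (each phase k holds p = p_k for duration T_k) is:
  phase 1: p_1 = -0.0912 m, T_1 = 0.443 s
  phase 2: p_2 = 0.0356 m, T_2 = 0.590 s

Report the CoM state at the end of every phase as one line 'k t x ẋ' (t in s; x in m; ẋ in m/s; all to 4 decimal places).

phase 1: p=-0.0912, T=0.443, ωT=1.438775, cosh=2.226374, sinh=1.989156; start (x,ẋ)=(0.052100, -0.073300) → end (x,ẋ)=(0.182946, 0.762579)
phase 2: p=0.0356, T=0.590, ωT=1.916202, cosh=3.471133, sinh=3.323968; start (x,ẋ)=(0.182946, 0.762579) → end (x,ẋ)=(1.327521, 4.237700)

1 0.4430 0.1829 0.7626
2 1.0330 1.3275 4.2377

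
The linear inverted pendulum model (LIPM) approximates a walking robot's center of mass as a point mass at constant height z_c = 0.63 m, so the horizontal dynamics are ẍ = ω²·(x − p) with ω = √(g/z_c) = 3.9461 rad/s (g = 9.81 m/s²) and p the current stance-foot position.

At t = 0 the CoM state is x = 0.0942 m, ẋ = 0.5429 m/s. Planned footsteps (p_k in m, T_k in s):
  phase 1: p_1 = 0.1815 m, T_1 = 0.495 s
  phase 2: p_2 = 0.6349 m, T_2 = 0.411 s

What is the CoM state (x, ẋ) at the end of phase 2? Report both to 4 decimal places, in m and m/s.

phase 1: p=0.1815, T=0.495, ωT=1.953319, cosh=3.596930, sinh=3.455128; start (x,ẋ)=(0.094200, 0.542900) → end (x,ẋ)=(0.342841, 0.762501)
phase 2: p=0.6349, T=0.411, ωT=1.621847, cosh=2.629983, sinh=2.432450; start (x,ẋ)=(0.342841, 0.762501) → end (x,ẋ)=(0.336808, -0.798023)

x = 0.3368, ẋ = -0.7980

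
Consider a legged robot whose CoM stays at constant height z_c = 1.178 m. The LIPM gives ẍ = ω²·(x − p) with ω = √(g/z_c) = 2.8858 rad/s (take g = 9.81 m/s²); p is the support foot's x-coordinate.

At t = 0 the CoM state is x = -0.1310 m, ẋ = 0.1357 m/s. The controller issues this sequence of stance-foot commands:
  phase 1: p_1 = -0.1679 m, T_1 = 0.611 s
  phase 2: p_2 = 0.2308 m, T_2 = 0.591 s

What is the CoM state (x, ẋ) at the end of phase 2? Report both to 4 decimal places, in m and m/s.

phase 1: p=-0.1679, T=0.611, ωT=1.763224, cosh=3.001348, sinh=2.829857; start (x,ẋ)=(-0.131000, 0.135700) → end (x,ẋ)=(0.075919, 0.708623)
phase 2: p=0.2308, T=0.591, ωT=1.705508, cosh=2.842930, sinh=2.661250; start (x,ẋ)=(0.075919, 0.708623) → end (x,ẋ)=(0.443968, 0.825107)

x = 0.4440, ẋ = 0.8251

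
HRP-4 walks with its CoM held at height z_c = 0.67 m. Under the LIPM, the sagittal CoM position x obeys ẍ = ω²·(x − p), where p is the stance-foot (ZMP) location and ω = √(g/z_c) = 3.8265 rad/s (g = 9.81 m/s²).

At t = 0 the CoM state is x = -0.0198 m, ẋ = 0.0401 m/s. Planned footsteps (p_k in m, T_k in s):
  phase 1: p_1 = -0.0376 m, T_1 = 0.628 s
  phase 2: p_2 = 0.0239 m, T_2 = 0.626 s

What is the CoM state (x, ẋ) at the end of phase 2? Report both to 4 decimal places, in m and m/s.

x = 1.3992, ẋ = 5.2837

phase 1: p=-0.0376, T=0.628, ωT=2.403042, cosh=5.573601, sinh=5.483159; start (x,ẋ)=(-0.019800, 0.040100) → end (x,ẋ)=(0.119071, 0.596969)
phase 2: p=0.0239, T=0.626, ωT=2.395389, cosh=5.531801, sinh=5.440664; start (x,ẋ)=(0.119071, 0.596969) → end (x,ẋ)=(1.399161, 5.283652)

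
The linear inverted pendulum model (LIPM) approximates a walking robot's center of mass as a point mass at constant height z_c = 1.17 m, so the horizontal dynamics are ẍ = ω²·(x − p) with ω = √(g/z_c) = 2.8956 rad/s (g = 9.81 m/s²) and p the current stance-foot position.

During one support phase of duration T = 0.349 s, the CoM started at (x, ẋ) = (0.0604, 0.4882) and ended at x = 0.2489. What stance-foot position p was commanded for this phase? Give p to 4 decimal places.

ωT = 2.8956·0.349 = 1.010564; cosh(ωT) = 1.555582, sinh(ωT) = 1.191569
x(T) = p + (x₀−p)·cosh(ωT) + (ẋ₀/ω)·sinh(ωT) ⇒ p·(1 − cosh) = x(T) − x₀·cosh − (ẋ₀/ω)·sinh
numerator   = 0.2489 − (0.0604)·1.555582 − (0.4882/2.8956)·1.191569 = -0.045956
denominator = 1 − 1.555582 = -0.555582
p = -0.045956 / -0.555582 = 0.0827

p = 0.0827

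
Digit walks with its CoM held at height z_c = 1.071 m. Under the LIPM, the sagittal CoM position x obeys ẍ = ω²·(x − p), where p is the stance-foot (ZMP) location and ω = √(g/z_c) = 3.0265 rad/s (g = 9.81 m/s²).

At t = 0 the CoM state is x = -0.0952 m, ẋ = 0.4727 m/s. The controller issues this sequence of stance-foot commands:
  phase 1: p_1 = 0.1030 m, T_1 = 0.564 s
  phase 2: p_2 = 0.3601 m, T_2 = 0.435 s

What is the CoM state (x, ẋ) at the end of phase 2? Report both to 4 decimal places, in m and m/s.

phase 1: p=0.1030, T=0.564, ωT=1.706946, cosh=2.846760, sinh=2.665341; start (x,ẋ)=(-0.095200, 0.472700) → end (x,ẋ)=(-0.044936, -0.253148)
phase 2: p=0.3601, T=0.435, ωT=1.316528, cosh=1.999255, sinh=1.731190; start (x,ẋ)=(-0.044936, -0.253148) → end (x,ẋ)=(-0.594474, -2.628272)

x = -0.5945, ẋ = -2.6283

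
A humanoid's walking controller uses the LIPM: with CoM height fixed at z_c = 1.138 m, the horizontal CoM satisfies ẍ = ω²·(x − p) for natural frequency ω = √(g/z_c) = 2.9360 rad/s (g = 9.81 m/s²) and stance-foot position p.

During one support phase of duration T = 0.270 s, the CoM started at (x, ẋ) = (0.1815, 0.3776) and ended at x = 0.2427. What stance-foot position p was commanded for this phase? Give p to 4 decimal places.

ωT = 2.9360·0.270 = 0.792720; cosh(ωT) = 1.331005, sinh(ωT) = 0.878393
x(T) = p + (x₀−p)·cosh(ωT) + (ẋ₀/ω)·sinh(ωT) ⇒ p·(1 − cosh) = x(T) − x₀·cosh − (ẋ₀/ω)·sinh
numerator   = 0.2427 − (0.1815)·1.331005 − (0.3776/2.9360)·0.878393 = -0.111848
denominator = 1 − 1.331005 = -0.331005
p = -0.111848 / -0.331005 = 0.3379

p = 0.3379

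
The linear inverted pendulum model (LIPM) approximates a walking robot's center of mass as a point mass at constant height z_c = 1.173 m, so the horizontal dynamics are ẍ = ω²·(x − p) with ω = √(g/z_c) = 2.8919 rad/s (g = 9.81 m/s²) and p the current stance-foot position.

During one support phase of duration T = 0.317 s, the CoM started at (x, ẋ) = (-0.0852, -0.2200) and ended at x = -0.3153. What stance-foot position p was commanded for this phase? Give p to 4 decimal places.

p = 0.2482

ωT = 2.8919·0.317 = 0.916732; cosh(ωT) = 1.450464, sinh(ωT) = 1.050640
x(T) = p + (x₀−p)·cosh(ωT) + (ẋ₀/ω)·sinh(ωT) ⇒ p·(1 − cosh) = x(T) − x₀·cosh − (ẋ₀/ω)·sinh
numerator   = -0.3153 − (-0.0852)·1.450464 − (-0.2200/2.8919)·1.050640 = -0.111793
denominator = 1 − 1.450464 = -0.450464
p = -0.111793 / -0.450464 = 0.2482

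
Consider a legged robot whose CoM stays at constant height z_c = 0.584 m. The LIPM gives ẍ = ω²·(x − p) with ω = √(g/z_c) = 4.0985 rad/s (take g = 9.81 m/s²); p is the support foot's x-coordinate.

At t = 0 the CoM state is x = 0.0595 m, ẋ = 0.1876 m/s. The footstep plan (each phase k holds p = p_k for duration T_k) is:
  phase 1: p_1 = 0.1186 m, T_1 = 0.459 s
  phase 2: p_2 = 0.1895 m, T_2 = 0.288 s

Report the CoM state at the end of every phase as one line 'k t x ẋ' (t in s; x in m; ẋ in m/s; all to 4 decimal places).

phase 1: p=0.1186, T=0.459, ωT=1.881211, cosh=3.356927, sinh=3.204522; start (x,ẋ)=(0.059500, 0.187600) → end (x,ẋ)=(0.066886, -0.146444)
phase 2: p=0.1895, T=0.288, ωT=1.180368, cosh=1.781369, sinh=1.474203; start (x,ẋ)=(0.066886, -0.146444) → end (x,ẋ)=(-0.081596, -1.001709)

1 0.4590 0.0669 -0.1464
2 0.7470 -0.0816 -1.0017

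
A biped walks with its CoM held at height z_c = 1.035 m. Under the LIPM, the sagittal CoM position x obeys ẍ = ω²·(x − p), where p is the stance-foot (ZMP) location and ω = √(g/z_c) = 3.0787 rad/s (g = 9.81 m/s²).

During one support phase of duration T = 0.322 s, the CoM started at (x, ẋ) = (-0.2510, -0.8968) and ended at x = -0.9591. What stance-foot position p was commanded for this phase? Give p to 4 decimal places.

p = 0.4426

ωT = 3.0787·0.322 = 0.991341; cosh(ωT) = 1.532963, sinh(ωT) = 1.161884
x(T) = p + (x₀−p)·cosh(ωT) + (ẋ₀/ω)·sinh(ωT) ⇒ p·(1 − cosh) = x(T) − x₀·cosh − (ẋ₀/ω)·sinh
numerator   = -0.9591 − (-0.2510)·1.532963 − (-0.8968/3.0787)·1.161884 = -0.235879
denominator = 1 − 1.532963 = -0.532963
p = -0.235879 / -0.532963 = 0.4426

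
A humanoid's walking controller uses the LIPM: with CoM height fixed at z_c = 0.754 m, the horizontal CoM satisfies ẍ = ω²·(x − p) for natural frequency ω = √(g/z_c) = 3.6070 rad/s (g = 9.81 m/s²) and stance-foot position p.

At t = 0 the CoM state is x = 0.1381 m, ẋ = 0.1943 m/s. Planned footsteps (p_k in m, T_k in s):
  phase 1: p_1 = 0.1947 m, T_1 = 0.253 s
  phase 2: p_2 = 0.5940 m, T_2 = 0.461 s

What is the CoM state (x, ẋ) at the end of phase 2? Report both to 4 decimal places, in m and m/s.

phase 1: p=0.1947, T=0.253, ωT=0.912571, cosh=1.446104, sinh=1.044614; start (x,ẋ)=(0.138100, 0.194300) → end (x,ẋ)=(0.169121, 0.067714)
phase 2: p=0.5940, T=0.461, ωT=1.662827, cosh=2.731901, sinh=2.542299; start (x,ẋ)=(0.169121, 0.067714) → end (x,ẋ)=(-0.519001, -3.711182)

x = -0.5190, ẋ = -3.7112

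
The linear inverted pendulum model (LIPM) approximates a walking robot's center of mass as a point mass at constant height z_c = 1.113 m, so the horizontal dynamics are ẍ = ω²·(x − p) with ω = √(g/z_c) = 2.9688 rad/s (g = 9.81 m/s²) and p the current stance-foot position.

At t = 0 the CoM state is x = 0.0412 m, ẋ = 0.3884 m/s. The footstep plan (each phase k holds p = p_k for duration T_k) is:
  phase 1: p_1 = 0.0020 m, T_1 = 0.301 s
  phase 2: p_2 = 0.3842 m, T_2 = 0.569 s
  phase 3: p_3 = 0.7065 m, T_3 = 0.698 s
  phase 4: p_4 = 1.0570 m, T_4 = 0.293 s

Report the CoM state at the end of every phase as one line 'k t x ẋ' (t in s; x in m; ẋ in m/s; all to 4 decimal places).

1 0.3010 0.1910 0.6725
2 0.8700 0.4357 0.3830
3 1.5680 0.1183 -1.5968
4 1.8610 -0.7889 -4.9815

phase 1: p=0.0020, T=0.301, ωT=0.893609, cosh=1.426555, sinh=1.017378; start (x,ẋ)=(0.041200, 0.388400) → end (x,ẋ)=(0.191022, 0.672473)
phase 2: p=0.3842, T=0.569, ωT=1.689247, cosh=2.800030, sinh=2.615372; start (x,ẋ)=(0.191022, 0.672473) → end (x,ẋ)=(0.435712, 0.383011)
phase 3: p=0.7065, T=0.698, ωT=2.072222, cosh=4.034180, sinh=3.908275; start (x,ẋ)=(0.435712, 0.383011) → end (x,ẋ)=(0.118308, -1.596785)
phase 4: p=1.0570, T=0.293, ωT=0.869858, cosh=1.402792, sinh=0.983781; start (x,ẋ)=(0.118308, -1.596785) → end (x,ẋ)=(-0.788922, -4.981548)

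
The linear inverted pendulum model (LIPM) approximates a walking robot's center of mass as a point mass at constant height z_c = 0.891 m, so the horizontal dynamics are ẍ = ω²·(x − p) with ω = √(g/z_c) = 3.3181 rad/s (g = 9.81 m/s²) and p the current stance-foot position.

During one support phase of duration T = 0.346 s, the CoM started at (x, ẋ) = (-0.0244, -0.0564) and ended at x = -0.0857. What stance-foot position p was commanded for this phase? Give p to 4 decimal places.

ωT = 3.3181·0.346 = 1.148063; cosh(ωT) = 1.734665, sinh(ωT) = 1.417415
x(T) = p + (x₀−p)·cosh(ωT) + (ẋ₀/ω)·sinh(ωT) ⇒ p·(1 − cosh) = x(T) − x₀·cosh − (ẋ₀/ω)·sinh
numerator   = -0.0857 − (-0.0244)·1.734665 − (-0.0564/3.3181)·1.417415 = -0.019281
denominator = 1 − 1.734665 = -0.734665
p = -0.019281 / -0.734665 = 0.0262

p = 0.0262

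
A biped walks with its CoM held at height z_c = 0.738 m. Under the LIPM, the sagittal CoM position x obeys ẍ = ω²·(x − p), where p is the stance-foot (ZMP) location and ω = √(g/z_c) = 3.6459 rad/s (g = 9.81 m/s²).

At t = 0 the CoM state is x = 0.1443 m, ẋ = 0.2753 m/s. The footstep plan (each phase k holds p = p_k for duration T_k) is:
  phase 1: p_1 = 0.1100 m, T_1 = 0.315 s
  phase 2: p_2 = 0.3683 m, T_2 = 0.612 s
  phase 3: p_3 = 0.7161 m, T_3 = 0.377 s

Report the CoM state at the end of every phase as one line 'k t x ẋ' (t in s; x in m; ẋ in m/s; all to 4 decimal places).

phase 1: p=0.1100, T=0.315, ωT=1.148459, cosh=1.735227, sinh=1.418102; start (x,ẋ)=(0.144300, 0.275300) → end (x,ẋ)=(0.276598, 0.655048)
phase 2: p=0.3683, T=0.612, ωT=2.231291, cosh=4.709634, sinh=4.602244; start (x,ẋ)=(0.276598, 0.655048) → end (x,ẋ)=(0.763290, 1.546344)
phase 3: p=0.7161, T=0.377, ωT=1.374504, cosh=2.103041, sinh=1.850076; start (x,ẋ)=(0.763290, 1.546344) → end (x,ẋ)=(1.600020, 3.570331)

1 0.3150 0.2766 0.6550
2 0.9270 0.7633 1.5463
3 1.3040 1.6000 3.5703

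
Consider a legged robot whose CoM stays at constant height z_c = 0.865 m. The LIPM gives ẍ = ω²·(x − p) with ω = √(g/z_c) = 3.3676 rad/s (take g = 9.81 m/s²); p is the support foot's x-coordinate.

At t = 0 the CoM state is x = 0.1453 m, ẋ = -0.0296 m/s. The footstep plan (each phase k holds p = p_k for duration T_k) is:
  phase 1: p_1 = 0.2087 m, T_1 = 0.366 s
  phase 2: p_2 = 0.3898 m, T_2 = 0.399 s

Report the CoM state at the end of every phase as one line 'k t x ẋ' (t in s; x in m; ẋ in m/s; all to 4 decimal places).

phase 1: p=0.2087, T=0.366, ωT=1.232542, cosh=1.860743, sinh=1.569193; start (x,ẋ)=(0.145300, -0.029600) → end (x,ẋ)=(0.076936, -0.390110)
phase 2: p=0.3898, T=0.399, ωT=1.343672, cosh=2.046990, sinh=1.786104; start (x,ẋ)=(0.076936, -0.390110) → end (x,ẋ)=(-0.457535, -2.680390)

1 0.3660 0.0769 -0.3901
2 0.7650 -0.4575 -2.6804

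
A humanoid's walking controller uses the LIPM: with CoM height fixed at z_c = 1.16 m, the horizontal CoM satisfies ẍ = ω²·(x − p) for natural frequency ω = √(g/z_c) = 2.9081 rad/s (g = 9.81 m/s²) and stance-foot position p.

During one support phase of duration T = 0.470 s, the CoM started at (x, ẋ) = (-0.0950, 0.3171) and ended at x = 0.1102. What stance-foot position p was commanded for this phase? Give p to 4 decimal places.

ωT = 2.9081·0.470 = 1.366807; cosh(ωT) = 2.088862, sinh(ωT) = 1.833943
x(T) = p + (x₀−p)·cosh(ωT) + (ẋ₀/ω)·sinh(ωT) ⇒ p·(1 − cosh) = x(T) − x₀·cosh − (ẋ₀/ω)·sinh
numerator   = 0.1102 − (-0.0950)·2.088862 − (0.3171/2.9081)·1.833943 = 0.108668
denominator = 1 − 2.088862 = -1.088862
p = 0.108668 / -1.088862 = -0.0998

p = -0.0998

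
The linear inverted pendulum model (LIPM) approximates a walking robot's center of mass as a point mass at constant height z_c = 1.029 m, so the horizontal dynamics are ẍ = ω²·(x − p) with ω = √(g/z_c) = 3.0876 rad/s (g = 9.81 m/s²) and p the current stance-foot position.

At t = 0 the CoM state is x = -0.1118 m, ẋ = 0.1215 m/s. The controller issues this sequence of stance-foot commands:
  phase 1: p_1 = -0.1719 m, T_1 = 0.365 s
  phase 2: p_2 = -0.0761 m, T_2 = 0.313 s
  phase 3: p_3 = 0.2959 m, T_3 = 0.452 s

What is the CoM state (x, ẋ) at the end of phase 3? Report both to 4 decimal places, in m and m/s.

phase 1: p=-0.1719, T=0.365, ωT=1.126974, cosh=1.705158, sinh=1.381145; start (x,ẋ)=(-0.111800, 0.121500) → end (x,ẋ)=(-0.015071, 0.463469)
phase 2: p=-0.0761, T=0.313, ωT=0.966419, cosh=1.504479, sinh=1.124036; start (x,ẋ)=(-0.015071, 0.463469) → end (x,ẋ)=(0.184442, 0.909085)
phase 3: p=0.2959, T=0.452, ωT=1.395595, cosh=2.142531, sinh=1.894846; start (x,ẋ)=(0.184442, 0.909085) → end (x,ẋ)=(0.615000, 1.295658)

x = 0.6150, ẋ = 1.2957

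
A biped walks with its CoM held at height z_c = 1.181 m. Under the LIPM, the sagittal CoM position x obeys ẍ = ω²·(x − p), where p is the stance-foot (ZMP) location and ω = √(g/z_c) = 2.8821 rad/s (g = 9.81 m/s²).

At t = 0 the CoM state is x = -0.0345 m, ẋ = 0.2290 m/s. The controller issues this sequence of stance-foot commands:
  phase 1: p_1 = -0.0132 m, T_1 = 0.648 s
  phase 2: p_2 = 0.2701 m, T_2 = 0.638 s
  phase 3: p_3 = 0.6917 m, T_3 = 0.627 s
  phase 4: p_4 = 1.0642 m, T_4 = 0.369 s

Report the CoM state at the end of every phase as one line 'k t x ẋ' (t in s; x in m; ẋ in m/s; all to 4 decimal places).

1 0.6480 0.1672 0.5649
2 1.2860 0.5392 0.9125
3 1.9130 1.1530 1.5515
4 2.2820 1.8949 2.8413

phase 1: p=-0.0132, T=0.648, ωT=1.867601, cosh=3.313621, sinh=3.159127; start (x,ẋ)=(-0.034500, 0.229000) → end (x,ẋ)=(0.167231, 0.564884)
phase 2: p=0.2701, T=0.638, ωT=1.838780, cosh=3.223936, sinh=3.064924; start (x,ẋ)=(0.167231, 0.564884) → end (x,ẋ)=(0.539176, 0.912469)
phase 3: p=0.6917, T=0.627, ωT=1.807077, cosh=3.128372, sinh=2.964239; start (x,ẋ)=(0.539176, 0.912469) → end (x,ẋ)=(1.153021, 1.551491)
phase 4: p=1.0642, T=0.369, ωT=1.063495, cosh=1.620862, sinh=1.275615; start (x,ẋ)=(1.153021, 1.551491) → end (x,ẋ)=(1.894855, 2.841298)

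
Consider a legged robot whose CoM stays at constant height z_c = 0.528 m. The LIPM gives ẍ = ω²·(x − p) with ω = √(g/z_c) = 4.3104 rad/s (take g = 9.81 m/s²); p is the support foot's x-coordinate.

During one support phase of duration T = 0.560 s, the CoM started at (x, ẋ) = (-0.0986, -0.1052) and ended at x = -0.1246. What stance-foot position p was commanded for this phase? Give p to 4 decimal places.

ωT = 4.3104·0.560 = 2.413824; cosh(ωT) = 5.633046, sinh(ωT) = 5.543573
x(T) = p + (x₀−p)·cosh(ωT) + (ẋ₀/ω)·sinh(ωT) ⇒ p·(1 − cosh) = x(T) − x₀·cosh − (ẋ₀/ω)·sinh
numerator   = -0.1246 − (-0.0986)·5.633046 − (-0.1052/4.3104)·5.543573 = 0.566115
denominator = 1 − 5.633046 = -4.633046
p = 0.566115 / -4.633046 = -0.1222

p = -0.1222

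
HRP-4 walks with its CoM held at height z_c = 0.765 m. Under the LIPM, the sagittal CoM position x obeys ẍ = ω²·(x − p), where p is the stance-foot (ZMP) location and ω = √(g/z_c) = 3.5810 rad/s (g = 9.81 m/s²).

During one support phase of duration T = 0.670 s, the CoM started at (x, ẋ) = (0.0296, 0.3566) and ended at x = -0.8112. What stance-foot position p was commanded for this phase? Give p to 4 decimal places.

p = 0.3337

ωT = 3.5810·0.670 = 2.399270; cosh(ωT) = 5.552958, sinh(ωT) = 5.462174
x(T) = p + (x₀−p)·cosh(ωT) + (ẋ₀/ω)·sinh(ωT) ⇒ p·(1 − cosh) = x(T) − x₀·cosh − (ẋ₀/ω)·sinh
numerator   = -0.8112 − (0.0296)·5.552958 − (0.3566/3.5810)·5.462174 = -1.519497
denominator = 1 − 5.552958 = -4.552958
p = -1.519497 / -4.552958 = 0.3337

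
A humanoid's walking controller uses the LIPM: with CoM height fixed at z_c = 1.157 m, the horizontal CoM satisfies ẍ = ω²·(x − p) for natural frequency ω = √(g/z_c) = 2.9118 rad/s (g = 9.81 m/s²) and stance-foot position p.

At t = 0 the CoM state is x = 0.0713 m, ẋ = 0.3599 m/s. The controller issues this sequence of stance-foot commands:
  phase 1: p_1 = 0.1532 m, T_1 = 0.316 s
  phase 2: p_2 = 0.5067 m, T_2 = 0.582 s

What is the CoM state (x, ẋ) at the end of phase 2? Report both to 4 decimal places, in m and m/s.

phase 1: p=0.1532, T=0.316, ωT=0.920129, cosh=1.454041, sinh=1.055573; start (x,ẋ)=(0.071300, 0.359900) → end (x,ẋ)=(0.164583, 0.271580)
phase 2: p=0.5067, T=0.582, ωT=1.694668, cosh=2.814248, sinh=2.630588; start (x,ẋ)=(0.164583, 0.271580) → end (x,ẋ)=(-0.210749, -1.856232)

x = -0.2107, ẋ = -1.8562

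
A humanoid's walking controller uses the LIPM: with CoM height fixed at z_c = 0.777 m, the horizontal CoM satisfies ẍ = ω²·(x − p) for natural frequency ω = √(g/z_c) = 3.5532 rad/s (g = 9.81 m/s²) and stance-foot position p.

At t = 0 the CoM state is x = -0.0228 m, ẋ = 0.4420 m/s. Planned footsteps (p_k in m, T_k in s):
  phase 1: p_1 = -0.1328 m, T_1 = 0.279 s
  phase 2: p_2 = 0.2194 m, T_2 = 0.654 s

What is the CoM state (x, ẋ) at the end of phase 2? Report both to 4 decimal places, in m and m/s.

phase 1: p=-0.1328, T=0.279, ωT=0.991343, cosh=1.532964, sinh=1.161886; start (x,ẋ)=(-0.022800, 0.442000) → end (x,ẋ)=(0.180359, 1.131696)
phase 2: p=0.2194, T=0.654, ωT=2.323793, cosh=5.156122, sinh=5.058220; start (x,ẋ)=(0.180359, 1.131696) → end (x,ẋ)=(1.629144, 5.133480)

x = 1.6291, ẋ = 5.1335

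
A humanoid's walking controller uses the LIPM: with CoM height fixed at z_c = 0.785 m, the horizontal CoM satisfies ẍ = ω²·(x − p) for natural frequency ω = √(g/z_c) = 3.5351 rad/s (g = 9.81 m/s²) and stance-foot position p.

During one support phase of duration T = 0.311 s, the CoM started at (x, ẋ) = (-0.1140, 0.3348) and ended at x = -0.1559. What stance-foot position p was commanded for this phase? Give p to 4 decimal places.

p = 0.1380

ωT = 3.5351·0.311 = 1.099416; cosh(ωT) = 1.667739, sinh(ωT) = 1.334673
x(T) = p + (x₀−p)·cosh(ωT) + (ẋ₀/ω)·sinh(ωT) ⇒ p·(1 − cosh) = x(T) − x₀·cosh − (ẋ₀/ω)·sinh
numerator   = -0.1559 − (-0.1140)·1.667739 − (0.3348/3.5351)·1.334673 = -0.092181
denominator = 1 − 1.667739 = -0.667739
p = -0.092181 / -0.667739 = 0.1380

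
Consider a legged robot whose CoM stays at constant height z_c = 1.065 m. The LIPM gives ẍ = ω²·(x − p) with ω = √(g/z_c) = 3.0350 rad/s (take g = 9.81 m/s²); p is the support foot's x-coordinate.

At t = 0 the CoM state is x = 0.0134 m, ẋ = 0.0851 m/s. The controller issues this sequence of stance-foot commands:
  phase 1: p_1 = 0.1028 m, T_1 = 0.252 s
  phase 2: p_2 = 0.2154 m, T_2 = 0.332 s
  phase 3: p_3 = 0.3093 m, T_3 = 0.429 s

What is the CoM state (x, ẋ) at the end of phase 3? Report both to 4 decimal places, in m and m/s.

x = -1.1152, ẋ = -4.1956

phase 1: p=0.1028, T=0.252, ωT=0.764820, cosh=1.307013, sinh=0.841595; start (x,ẋ)=(0.013400, 0.085100) → end (x,ẋ)=(0.009551, -0.117122)
phase 2: p=0.2154, T=0.332, ωT=1.007620, cosh=1.552081, sinh=1.186994; start (x,ẋ)=(0.009551, -0.117122) → end (x,ẋ)=(-0.149901, -0.923360)
phase 3: p=0.3093, T=0.429, ωT=1.302015, cosh=1.974340, sinh=1.702357; start (x,ẋ)=(-0.149901, -0.923360) → end (x,ẋ)=(-1.115239, -4.195559)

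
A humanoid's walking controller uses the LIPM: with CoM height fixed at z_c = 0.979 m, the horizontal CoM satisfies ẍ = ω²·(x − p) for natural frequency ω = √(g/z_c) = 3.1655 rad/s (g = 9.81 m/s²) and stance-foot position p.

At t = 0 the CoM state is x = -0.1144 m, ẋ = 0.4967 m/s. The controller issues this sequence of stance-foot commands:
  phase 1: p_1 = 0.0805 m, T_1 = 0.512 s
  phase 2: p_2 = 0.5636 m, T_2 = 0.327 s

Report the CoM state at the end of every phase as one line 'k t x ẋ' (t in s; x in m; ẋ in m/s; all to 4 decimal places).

1 0.5120 -0.0503 -0.1939
2 0.8390 -0.4851 -2.6981

phase 1: p=0.0805, T=0.512, ωT=1.620736, cosh=2.627282, sinh=2.429529; start (x,ẋ)=(-0.114400, 0.496700) → end (x,ẋ)=(-0.050339, -0.193941)
phase 2: p=0.5636, T=0.327, ωT=1.035119, cosh=1.585312, sinh=1.230128; start (x,ẋ)=(-0.050339, -0.193941) → end (x,ẋ)=(-0.485051, -2.698117)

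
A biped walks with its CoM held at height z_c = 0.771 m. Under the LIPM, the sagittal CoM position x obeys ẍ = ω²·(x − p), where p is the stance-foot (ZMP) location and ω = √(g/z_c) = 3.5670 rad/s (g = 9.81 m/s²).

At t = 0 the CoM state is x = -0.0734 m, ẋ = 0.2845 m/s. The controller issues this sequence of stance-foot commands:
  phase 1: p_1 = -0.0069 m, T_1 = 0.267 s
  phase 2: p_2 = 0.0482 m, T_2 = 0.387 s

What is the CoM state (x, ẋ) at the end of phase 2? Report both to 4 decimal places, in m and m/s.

phase 1: p=-0.0069, T=0.267, ωT=0.952389, cosh=1.488856, sinh=1.103038; start (x,ẋ)=(-0.073400, 0.284500) → end (x,ẋ)=(-0.017932, 0.161933)
phase 2: p=0.0482, T=0.387, ωT=1.380429, cosh=2.114039, sinh=1.862568; start (x,ẋ)=(-0.017932, 0.161933) → end (x,ẋ)=(-0.007049, -0.097033)

x = -0.0070, ẋ = -0.0970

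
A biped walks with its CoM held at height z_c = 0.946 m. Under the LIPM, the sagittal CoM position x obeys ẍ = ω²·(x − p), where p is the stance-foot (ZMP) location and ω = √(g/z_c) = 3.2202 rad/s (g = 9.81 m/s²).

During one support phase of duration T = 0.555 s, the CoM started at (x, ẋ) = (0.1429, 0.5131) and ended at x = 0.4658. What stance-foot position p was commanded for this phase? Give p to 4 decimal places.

p = 0.2103

ωT = 3.2202·0.555 = 1.787211; cosh(ωT) = 3.070099, sinh(ωT) = 2.902672
x(T) = p + (x₀−p)·cosh(ωT) + (ẋ₀/ω)·sinh(ωT) ⇒ p·(1 − cosh) = x(T) − x₀·cosh − (ẋ₀/ω)·sinh
numerator   = 0.4658 − (0.1429)·3.070099 − (0.5131/3.2202)·2.902672 = -0.435423
denominator = 1 − 3.070099 = -2.070099
p = -0.435423 / -2.070099 = 0.2103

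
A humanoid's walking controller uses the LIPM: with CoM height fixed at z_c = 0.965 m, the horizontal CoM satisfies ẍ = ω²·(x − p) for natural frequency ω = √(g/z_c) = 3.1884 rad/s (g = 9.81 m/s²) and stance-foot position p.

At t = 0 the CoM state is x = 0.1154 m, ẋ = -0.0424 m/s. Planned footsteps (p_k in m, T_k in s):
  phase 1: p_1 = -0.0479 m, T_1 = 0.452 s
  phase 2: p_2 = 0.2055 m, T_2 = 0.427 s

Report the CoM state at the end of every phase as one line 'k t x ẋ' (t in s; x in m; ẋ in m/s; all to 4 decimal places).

1 0.4520 0.2899 0.9438
2 0.8790 0.9206 2.4529

phase 1: p=-0.0479, T=0.452, ωT=1.441157, cosh=2.231117, sinh=1.994464; start (x,ẋ)=(0.115400, -0.042400) → end (x,ẋ)=(0.289919, 0.943849)
phase 2: p=0.2055, T=0.427, ωT=1.361447, cosh=2.079062, sinh=1.822772; start (x,ẋ)=(0.289919, 0.943849) → end (x,ẋ)=(0.920600, 2.452940)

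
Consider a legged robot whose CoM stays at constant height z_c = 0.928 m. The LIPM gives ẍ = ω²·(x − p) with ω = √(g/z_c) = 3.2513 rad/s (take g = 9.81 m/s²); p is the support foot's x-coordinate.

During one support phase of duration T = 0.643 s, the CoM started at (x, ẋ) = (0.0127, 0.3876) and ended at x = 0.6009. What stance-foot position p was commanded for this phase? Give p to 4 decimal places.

p = -0.0238

ωT = 3.2513·0.643 = 2.090586; cosh(ωT) = 4.106634, sinh(ωT) = 3.983019
x(T) = p + (x₀−p)·cosh(ωT) + (ẋ₀/ω)·sinh(ωT) ⇒ p·(1 − cosh) = x(T) − x₀·cosh − (ẋ₀/ω)·sinh
numerator   = 0.6009 − (0.0127)·4.106634 − (0.3876/3.2513)·3.983019 = 0.073915
denominator = 1 − 4.106634 = -3.106634
p = 0.073915 / -3.106634 = -0.0238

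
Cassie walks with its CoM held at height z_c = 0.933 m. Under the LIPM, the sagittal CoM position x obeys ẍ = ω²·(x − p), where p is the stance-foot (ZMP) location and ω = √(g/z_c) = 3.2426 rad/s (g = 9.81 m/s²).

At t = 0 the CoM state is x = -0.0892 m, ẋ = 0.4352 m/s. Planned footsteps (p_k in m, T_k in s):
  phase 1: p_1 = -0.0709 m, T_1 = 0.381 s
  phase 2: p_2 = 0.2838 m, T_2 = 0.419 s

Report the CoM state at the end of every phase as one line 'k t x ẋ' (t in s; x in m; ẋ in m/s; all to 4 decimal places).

1 0.3810 0.1063 0.7183
2 0.8000 0.3182 0.4440

phase 1: p=-0.0709, T=0.381, ωT=1.235431, cosh=1.865284, sinh=1.574575; start (x,ẋ)=(-0.089200, 0.435200) → end (x,ẋ)=(0.106294, 0.718337)
phase 2: p=0.2838, T=0.419, ωT=1.358649, cosh=2.073971, sinh=1.816963; start (x,ẋ)=(0.106294, 0.718337) → end (x,ẋ)=(0.318172, 0.444002)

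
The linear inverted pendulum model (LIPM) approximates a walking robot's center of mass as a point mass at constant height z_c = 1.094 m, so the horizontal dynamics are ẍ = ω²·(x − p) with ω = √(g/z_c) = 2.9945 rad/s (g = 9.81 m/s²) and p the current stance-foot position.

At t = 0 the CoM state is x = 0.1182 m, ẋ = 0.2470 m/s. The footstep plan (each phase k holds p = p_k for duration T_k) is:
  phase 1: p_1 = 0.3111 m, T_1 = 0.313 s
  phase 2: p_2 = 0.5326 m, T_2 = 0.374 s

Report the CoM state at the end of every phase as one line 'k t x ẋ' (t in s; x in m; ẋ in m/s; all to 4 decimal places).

phase 1: p=0.3111, T=0.313, ωT=0.937279, cosh=1.472358, sinh=1.080666; start (x,ẋ)=(0.118200, 0.247000) → end (x,ẋ)=(0.116220, -0.260562)
phase 2: p=0.5326, T=0.374, ωT=1.119943, cosh=1.695489, sinh=1.369191; start (x,ẋ)=(0.116220, -0.260562) → end (x,ẋ)=(-0.292505, -2.148954)

1 0.3130 0.1162 -0.2606
2 0.6870 -0.2925 -2.1490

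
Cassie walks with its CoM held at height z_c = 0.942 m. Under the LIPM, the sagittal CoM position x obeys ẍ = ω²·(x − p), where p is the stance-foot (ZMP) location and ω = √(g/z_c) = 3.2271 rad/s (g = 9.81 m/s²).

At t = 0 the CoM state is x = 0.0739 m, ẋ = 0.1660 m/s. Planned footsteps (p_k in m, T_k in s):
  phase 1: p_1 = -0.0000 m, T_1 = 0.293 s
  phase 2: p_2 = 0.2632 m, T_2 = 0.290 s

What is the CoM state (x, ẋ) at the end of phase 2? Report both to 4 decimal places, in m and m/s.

x = 0.2891, ẋ = 0.4056

phase 1: p=-0.0000, T=0.293, ωT=0.945540, cosh=1.481337, sinh=1.092867; start (x,ẋ)=(0.073900, 0.166000) → end (x,ẋ)=(0.165687, 0.506532)
phase 2: p=0.2632, T=0.290, ωT=0.935859, cosh=1.470826, sinh=1.078577; start (x,ẋ)=(0.165687, 0.506532) → end (x,ẋ)=(0.289071, 0.405609)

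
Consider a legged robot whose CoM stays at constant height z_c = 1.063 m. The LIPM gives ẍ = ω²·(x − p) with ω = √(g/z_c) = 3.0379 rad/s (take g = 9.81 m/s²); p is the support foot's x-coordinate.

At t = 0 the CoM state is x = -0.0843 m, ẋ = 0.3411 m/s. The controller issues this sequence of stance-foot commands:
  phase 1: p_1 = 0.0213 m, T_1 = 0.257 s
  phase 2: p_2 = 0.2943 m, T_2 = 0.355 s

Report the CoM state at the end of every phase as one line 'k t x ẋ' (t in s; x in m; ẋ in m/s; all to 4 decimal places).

1 0.2570 -0.0213 0.1738
2 0.6120 -0.1490 -0.9615

phase 1: p=0.0213, T=0.257, ωT=0.780740, cosh=1.320577, sinh=0.862511; start (x,ẋ)=(-0.084300, 0.341100) → end (x,ẋ)=(-0.021309, 0.173754)
phase 2: p=0.2943, T=0.355, ωT=1.078454, cosh=1.640126, sinh=1.300006; start (x,ẋ)=(-0.021309, 0.173754) → end (x,ẋ)=(-0.148984, -0.961453)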